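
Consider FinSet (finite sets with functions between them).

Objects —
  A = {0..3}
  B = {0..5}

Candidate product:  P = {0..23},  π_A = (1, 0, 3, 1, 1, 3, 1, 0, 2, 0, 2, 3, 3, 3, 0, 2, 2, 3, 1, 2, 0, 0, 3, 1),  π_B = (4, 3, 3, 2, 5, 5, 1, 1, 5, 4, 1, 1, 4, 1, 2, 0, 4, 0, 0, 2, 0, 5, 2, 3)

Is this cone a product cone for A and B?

|A|·|B| = 4·6 = 24;  |P| = 24
Check the pairing map k ↦ (π_A(k), π_B(k)):
  0 ↦ (1,4)
  1 ↦ (0,3)
  2 ↦ (3,3)
  3 ↦ (1,2)
  4 ↦ (1,5)
  5 ↦ (3,5)
  6 ↦ (1,1)
  7 ↦ (0,1)
  8 ↦ (2,5)
  9 ↦ (0,4)
  10 ↦ (2,1)
  11 ↦ (3,1)
  12 ↦ (3,4)
  13 ↦ (3,1)  ✗ repeats pair of k=11
  14 ↦ (0,2)
  15 ↦ (2,0)
  16 ↦ (2,4)
  17 ↦ (3,0)
  18 ↦ (1,0)
  19 ↦ (2,2)
  20 ↦ (0,0)
  21 ↦ (0,5)
  22 ↦ (3,2)
  23 ↦ (1,3)
distinct pairs in image: 23 / 24 needed
  → (3,1) hit at k=11 and k=13

Answer: NOT A VALID PRODUCT — duplicate pair at indices 13,11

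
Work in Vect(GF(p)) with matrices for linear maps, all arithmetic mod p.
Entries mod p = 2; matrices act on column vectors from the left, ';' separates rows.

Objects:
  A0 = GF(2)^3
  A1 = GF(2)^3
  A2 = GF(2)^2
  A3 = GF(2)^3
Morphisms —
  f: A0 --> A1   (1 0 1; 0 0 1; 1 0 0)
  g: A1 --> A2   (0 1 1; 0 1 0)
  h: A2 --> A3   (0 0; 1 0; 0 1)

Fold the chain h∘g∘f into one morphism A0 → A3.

  e0=⟨1,0,0⟩ f-->⟨1,0,1⟩ g-->⟨1,0⟩ h-->⟨0,1,0⟩
  e1=⟨0,1,0⟩ f-->⟨0,0,0⟩ g-->⟨0,0⟩ h-->⟨0,0,0⟩
  e2=⟨0,0,1⟩ f-->⟨1,1,0⟩ g-->⟨1,1⟩ h-->⟨0,1,1⟩
⟦path⟧: (0 0 0; 1 0 1; 0 0 1)

Answer: (0 0 0; 1 0 1; 0 0 1)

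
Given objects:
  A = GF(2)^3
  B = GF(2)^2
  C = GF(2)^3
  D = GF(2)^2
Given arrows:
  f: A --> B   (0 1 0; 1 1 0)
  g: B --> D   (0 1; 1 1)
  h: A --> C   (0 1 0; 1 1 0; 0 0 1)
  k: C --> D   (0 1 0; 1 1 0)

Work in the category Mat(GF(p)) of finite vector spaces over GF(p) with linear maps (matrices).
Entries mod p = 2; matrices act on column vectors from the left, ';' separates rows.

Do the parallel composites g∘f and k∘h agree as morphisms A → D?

Answer: COMMUTES

Trace:
Path 1 = f;g:
  e0=⟨1,0,0⟩ f-->⟨0,1⟩ g-->⟨1,1⟩
  e1=⟨0,1,0⟩ f-->⟨1,1⟩ g-->⟨1,0⟩
  e2=⟨0,0,1⟩ f-->⟨0,0⟩ g-->⟨0,0⟩
  ⟦path⟧₁ = (1 1 0; 1 0 0)
Path 2 = h;k:
  e0=⟨1,0,0⟩ h-->⟨0,1,0⟩ k-->⟨1,1⟩
  e1=⟨0,1,0⟩ h-->⟨1,1,0⟩ k-->⟨1,0⟩
  e2=⟨0,0,1⟩ h-->⟨0,0,1⟩ k-->⟨0,0⟩
  ⟦path⟧₂ = (1 1 0; 1 0 0)
Equal? equal; square commutes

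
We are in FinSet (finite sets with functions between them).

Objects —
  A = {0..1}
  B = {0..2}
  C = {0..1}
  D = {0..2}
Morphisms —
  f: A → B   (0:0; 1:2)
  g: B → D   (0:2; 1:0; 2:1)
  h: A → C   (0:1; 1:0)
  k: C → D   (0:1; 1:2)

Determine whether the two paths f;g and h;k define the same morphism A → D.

Path 1 = f;g:
  0 f→0 g→2
  1 f→2 g→1
  ⟦path⟧₁ = (0:2; 1:1)
Path 2 = h;k:
  0 h→1 k→2
  1 h→0 k→1
  ⟦path⟧₂ = (0:2; 1:1)
Equal? same morphism ✓

Answer: COMMUTES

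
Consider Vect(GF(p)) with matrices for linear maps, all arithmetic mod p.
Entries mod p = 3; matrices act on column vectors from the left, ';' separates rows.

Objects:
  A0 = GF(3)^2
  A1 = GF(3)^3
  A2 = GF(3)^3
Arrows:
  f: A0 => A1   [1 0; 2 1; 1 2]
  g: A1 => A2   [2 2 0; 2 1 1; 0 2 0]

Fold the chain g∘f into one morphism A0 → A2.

Answer: [0 2; 2 0; 1 2]

Derivation:
  e0=(1,0) f=>(1,2,1) g=>(0,2,1)
  e1=(0,1) f=>(0,1,2) g=>(2,0,2)
⟦path⟧: [0 2; 2 0; 1 2]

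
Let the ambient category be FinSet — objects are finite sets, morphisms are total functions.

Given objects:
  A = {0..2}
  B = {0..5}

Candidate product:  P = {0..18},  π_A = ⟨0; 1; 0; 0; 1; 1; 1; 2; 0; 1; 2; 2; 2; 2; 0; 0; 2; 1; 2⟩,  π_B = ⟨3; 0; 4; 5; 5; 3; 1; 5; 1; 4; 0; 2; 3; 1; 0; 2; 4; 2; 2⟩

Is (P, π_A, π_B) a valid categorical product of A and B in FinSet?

Answer: NOT A VALID PRODUCT — |P|=19 ≠ |A|·|B|=18

Work:
|A|·|B| = 3·6 = 18;  |P| = 19
  → cardinalities differ; no bijection possible.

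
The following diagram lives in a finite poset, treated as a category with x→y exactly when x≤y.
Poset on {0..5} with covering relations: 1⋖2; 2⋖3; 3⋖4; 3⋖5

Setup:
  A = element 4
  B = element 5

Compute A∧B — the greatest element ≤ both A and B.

Answer: A∧B = 3

Work:
Common predecessors of 4,5: {1,2,3}
  1 ≤ 3
  2 ≤ 3
  3 ≤ 3
glb = 3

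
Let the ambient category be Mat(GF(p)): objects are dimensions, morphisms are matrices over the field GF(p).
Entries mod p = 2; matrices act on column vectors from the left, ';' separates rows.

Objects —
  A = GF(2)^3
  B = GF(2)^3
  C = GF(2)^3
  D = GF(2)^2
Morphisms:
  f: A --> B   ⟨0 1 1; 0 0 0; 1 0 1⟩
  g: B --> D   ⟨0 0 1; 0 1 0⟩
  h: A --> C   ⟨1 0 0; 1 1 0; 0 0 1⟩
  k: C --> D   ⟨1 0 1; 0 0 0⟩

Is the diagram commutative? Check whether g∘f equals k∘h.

Answer: COMMUTES

Trace:
1) trace f;g:
  e0=[1,0,0] f-->[0,0,1] g-->[1,0]
  e1=[0,1,0] f-->[1,0,0] g-->[0,0]
  e2=[0,0,1] f-->[1,0,1] g-->[1,0]
  composite₁ = ⟨1 0 1; 0 0 0⟩
2) trace h;k:
  e0=[1,0,0] h-->[1,1,0] k-->[1,0]
  e1=[0,1,0] h-->[0,1,0] k-->[0,0]
  e2=[0,0,1] h-->[0,0,1] k-->[1,0]
  composite₂ = ⟨1 0 1; 0 0 0⟩
Equal? YES — commutes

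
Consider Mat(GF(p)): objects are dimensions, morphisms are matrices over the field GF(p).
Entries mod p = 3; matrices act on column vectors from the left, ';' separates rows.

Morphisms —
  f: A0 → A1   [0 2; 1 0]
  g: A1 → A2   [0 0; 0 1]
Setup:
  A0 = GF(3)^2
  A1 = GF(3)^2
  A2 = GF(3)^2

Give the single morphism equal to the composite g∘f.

Answer: [0 0; 1 0]

Trace:
  e0=(1,0) f→(0,1) g→(0,1)
  e1=(0,1) f→(2,0) g→(0,0)
composite: [0 0; 1 0]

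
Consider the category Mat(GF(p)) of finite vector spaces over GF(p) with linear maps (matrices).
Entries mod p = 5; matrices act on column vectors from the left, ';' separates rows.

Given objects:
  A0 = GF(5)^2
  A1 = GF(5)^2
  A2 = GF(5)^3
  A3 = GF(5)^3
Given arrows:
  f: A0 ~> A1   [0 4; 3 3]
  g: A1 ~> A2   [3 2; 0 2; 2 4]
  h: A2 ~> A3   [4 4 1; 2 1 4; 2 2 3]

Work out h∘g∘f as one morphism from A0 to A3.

Answer: [0 1; 1 2; 0 3]

Trace:
  e0=(1,0) f~>(0,3) g~>(1,1,2) h~>(0,1,0)
  e1=(0,1) f~>(4,3) g~>(3,1,0) h~>(1,2,3)
⟦path⟧: [0 1; 1 2; 0 3]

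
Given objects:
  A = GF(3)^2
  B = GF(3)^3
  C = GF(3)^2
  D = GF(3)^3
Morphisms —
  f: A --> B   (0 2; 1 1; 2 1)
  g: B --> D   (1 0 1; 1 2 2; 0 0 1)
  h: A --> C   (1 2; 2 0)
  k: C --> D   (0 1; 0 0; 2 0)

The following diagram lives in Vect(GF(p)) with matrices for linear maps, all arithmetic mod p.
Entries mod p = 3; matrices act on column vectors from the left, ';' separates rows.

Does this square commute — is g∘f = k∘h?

Answer: COMMUTES

Trace:
Path 1 = f;g:
  e0=⟨1,0⟩ f-->⟨0,1,2⟩ g-->⟨2,0,2⟩
  e1=⟨0,1⟩ f-->⟨2,1,1⟩ g-->⟨0,0,1⟩
  composite₁ = (2 0; 0 0; 2 1)
Path 2 = h;k:
  e0=⟨1,0⟩ h-->⟨1,2⟩ k-->⟨2,0,2⟩
  e1=⟨0,1⟩ h-->⟨2,0⟩ k-->⟨0,0,1⟩
  composite₂ = (2 0; 0 0; 2 1)
Equal? equal; square commutes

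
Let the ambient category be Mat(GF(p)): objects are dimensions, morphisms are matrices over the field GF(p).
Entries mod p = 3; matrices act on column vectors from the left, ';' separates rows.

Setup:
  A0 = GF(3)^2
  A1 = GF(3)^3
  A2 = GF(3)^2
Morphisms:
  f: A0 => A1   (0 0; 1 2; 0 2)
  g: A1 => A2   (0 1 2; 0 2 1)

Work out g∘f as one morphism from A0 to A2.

Answer: (1 0; 2 0)

Derivation:
  e0=⟨1,0⟩ f=>⟨0,1,0⟩ g=>⟨1,2⟩
  e1=⟨0,1⟩ f=>⟨0,2,2⟩ g=>⟨0,0⟩
result: (1 0; 2 0)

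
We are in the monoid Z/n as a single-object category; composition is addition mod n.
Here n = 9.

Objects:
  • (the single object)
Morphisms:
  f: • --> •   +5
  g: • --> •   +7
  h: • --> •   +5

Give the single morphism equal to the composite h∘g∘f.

Answer: +8

Work:
  0 +5≡5 +7≡3 +5≡8  (mod 9)
result: +8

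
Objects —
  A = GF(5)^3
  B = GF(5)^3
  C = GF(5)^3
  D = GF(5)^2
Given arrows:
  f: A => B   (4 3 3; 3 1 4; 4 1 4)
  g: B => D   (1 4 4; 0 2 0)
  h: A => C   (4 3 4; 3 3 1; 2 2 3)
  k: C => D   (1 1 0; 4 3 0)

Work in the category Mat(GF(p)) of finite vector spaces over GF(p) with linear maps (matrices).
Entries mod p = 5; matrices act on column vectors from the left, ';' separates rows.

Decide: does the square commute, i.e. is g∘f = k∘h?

Answer: DOES NOT COMMUTE

Derivation:
Path 1 = f;g:
  e0=(1,0,0) f=>(4,3,4) g=>(2,1)
  e1=(0,1,0) f=>(3,1,1) g=>(1,2)
  e2=(0,0,1) f=>(3,4,4) g=>(0,3)
  composite₁ = (2 1 0; 1 2 3)
Path 2 = h;k:
  e0=(1,0,0) h=>(4,3,2) k=>(2,0)
  e1=(0,1,0) h=>(3,3,2) k=>(1,1)
  e2=(0,0,1) h=>(4,1,3) k=>(0,4)
  composite₂ = (2 1 0; 0 1 4)
Equal? differ; not commutative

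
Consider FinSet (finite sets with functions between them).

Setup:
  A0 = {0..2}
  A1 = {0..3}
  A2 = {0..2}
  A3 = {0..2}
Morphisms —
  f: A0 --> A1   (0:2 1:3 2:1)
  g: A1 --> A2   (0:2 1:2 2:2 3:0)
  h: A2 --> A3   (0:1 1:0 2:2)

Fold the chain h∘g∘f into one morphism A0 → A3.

Answer: (0:2 1:1 2:2)

Derivation:
  0 f-->2 g-->2 h-->2
  1 f-->3 g-->0 h-->1
  2 f-->1 g-->2 h-->2
⟦path⟧: (0:2 1:1 2:2)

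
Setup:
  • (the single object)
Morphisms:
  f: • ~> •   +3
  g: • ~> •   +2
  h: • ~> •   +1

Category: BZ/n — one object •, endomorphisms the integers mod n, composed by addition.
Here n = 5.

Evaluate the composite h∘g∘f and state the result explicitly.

Answer: +1

Trace:
  0 +3≡3 +2≡0 +1≡1  (mod 5)
⟦path⟧: +1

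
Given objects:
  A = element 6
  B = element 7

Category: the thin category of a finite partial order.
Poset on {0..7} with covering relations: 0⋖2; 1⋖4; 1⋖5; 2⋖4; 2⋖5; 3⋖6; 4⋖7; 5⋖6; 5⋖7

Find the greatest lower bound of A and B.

{x : x<=A ∧ x<=B} = {0,1,2,5}  (A=6, B=7)
  0 <= 5
  1 <= 5
  2 <= 5
  5 <= 5
glb = 5

Answer: A∧B = 5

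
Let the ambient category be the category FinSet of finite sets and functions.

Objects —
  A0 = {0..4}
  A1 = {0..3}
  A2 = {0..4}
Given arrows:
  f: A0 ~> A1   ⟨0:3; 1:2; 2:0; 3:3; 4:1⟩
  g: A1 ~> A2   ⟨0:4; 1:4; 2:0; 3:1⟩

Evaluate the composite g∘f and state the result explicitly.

  0 f~>3 g~>1
  1 f~>2 g~>0
  2 f~>0 g~>4
  3 f~>3 g~>1
  4 f~>1 g~>4
result: ⟨0:1; 1:0; 2:4; 3:1; 4:4⟩

Answer: ⟨0:1; 1:0; 2:4; 3:1; 4:4⟩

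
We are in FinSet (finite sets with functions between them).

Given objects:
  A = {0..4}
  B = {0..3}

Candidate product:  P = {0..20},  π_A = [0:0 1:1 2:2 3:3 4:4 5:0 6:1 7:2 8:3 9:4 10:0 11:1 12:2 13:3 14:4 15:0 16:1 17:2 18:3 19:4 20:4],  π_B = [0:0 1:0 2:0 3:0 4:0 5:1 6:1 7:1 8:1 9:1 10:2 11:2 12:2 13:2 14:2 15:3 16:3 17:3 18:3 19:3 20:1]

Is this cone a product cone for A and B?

Answer: NOT A VALID PRODUCT — |P|=21 ≠ |A|·|B|=20

Derivation:
|A|·|B| = 5·4 = 20;  |P| = 21
  → cardinalities differ; no bijection possible.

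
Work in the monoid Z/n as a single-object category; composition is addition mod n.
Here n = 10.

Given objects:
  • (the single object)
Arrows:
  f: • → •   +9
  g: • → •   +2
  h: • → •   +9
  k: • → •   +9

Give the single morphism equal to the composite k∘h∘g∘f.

Answer: +9

Derivation:
  0 +9≡9 +2≡1 +9≡0 +9≡9  (mod 10)
composite: +9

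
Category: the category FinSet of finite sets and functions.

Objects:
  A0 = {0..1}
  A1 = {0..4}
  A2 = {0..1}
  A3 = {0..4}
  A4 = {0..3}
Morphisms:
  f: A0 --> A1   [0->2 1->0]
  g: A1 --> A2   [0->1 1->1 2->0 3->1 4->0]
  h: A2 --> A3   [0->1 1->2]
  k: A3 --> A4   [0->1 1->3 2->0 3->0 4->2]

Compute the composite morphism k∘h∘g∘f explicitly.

Answer: [0->3 1->0]

Derivation:
  0 f-->2 g-->0 h-->1 k-->3
  1 f-->0 g-->1 h-->2 k-->0
composite: [0->3 1->0]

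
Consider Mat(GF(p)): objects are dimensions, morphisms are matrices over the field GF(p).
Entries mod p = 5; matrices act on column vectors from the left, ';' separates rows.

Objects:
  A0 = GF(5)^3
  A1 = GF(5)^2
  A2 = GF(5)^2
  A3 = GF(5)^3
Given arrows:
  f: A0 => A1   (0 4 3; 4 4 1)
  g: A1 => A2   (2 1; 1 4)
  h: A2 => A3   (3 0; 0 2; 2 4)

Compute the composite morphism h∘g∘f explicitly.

Answer: (2 1 1; 2 0 4; 2 4 2)

Trace:
  e0=⟨1,0,0⟩ f=>⟨0,4⟩ g=>⟨4,1⟩ h=>⟨2,2,2⟩
  e1=⟨0,1,0⟩ f=>⟨4,4⟩ g=>⟨2,0⟩ h=>⟨1,0,4⟩
  e2=⟨0,0,1⟩ f=>⟨3,1⟩ g=>⟨2,2⟩ h=>⟨1,4,2⟩
⟦path⟧: (2 1 1; 2 0 4; 2 4 2)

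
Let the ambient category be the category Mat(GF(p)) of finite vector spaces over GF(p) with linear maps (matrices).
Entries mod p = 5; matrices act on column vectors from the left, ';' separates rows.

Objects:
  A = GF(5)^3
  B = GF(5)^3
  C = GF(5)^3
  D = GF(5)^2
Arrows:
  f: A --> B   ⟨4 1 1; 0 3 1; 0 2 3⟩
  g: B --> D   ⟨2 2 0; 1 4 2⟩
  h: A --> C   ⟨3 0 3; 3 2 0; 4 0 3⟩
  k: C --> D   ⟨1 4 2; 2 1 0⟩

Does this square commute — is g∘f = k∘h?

1) trace f;g:
  e0=[1,0,0] f-->[4,0,0] g-->[3,4]
  e1=[0,1,0] f-->[1,3,2] g-->[3,2]
  e2=[0,0,1] f-->[1,1,3] g-->[4,1]
  result₁ = ⟨3 3 4; 4 2 1⟩
2) trace h;k:
  e0=[1,0,0] h-->[3,3,4] k-->[3,4]
  e1=[0,1,0] h-->[0,2,0] k-->[3,2]
  e2=[0,0,1] h-->[3,0,3] k-->[4,1]
  result₂ = ⟨3 3 4; 4 2 1⟩
Equal? equal; square commutes

Answer: COMMUTES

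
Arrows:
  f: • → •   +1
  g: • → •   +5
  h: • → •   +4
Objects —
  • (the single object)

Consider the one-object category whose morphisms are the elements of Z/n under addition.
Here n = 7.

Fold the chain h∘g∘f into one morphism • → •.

Answer: +3

Work:
  0 +1≡1 +5≡6 +4≡3  (mod 7)
⟦path⟧: +3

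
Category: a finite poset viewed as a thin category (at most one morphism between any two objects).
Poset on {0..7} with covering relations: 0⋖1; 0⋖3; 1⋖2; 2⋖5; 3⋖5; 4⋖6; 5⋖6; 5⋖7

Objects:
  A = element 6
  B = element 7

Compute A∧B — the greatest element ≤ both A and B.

Answer: A∧B = 5

Derivation:
Lower bounds of A=6 and B=7: {0,1,2,3,5}
  0 <= 5
  1 <= 5
  2 <= 5
  3 <= 5
  5 <= 5
glb = 5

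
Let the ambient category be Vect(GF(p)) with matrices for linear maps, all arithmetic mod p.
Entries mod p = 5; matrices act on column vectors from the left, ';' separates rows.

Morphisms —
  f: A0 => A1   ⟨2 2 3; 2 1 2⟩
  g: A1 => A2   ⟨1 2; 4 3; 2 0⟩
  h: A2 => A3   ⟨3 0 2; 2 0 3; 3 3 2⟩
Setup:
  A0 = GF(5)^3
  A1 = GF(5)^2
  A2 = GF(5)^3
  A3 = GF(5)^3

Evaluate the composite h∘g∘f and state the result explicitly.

  e0=⟨1,0,0⟩ f=>⟨2,2⟩ g=>⟨1,4,4⟩ h=>⟨1,4,3⟩
  e1=⟨0,1,0⟩ f=>⟨2,1⟩ g=>⟨4,1,4⟩ h=>⟨0,0,3⟩
  e2=⟨0,0,1⟩ f=>⟨3,2⟩ g=>⟨2,3,1⟩ h=>⟨3,2,2⟩
⟦path⟧: ⟨1 0 3; 4 0 2; 3 3 2⟩

Answer: ⟨1 0 3; 4 0 2; 3 3 2⟩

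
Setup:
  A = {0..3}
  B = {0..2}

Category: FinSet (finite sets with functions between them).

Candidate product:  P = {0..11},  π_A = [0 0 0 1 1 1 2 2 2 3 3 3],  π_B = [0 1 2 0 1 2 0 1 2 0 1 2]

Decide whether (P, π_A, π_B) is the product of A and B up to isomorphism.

Answer: VALID PRODUCT

Trace:
|A|·|B| = 4·3 = 12;  |P| = 12
Check the pairing map k ↦ (π_A(k), π_B(k)):
  0 : (0,0)
  1 : (0,1)
  2 : (0,2)
  3 : (1,0)
  4 : (1,1)
  5 : (1,2)
  6 : (2,0)
  7 : (2,1)
  8 : (2,2)
  9 : (3,0)
  10 : (3,1)
  11 : (3,2)
distinct pairs in image: 12 / 12 needed
  → bijection onto A×B; projections well-typed.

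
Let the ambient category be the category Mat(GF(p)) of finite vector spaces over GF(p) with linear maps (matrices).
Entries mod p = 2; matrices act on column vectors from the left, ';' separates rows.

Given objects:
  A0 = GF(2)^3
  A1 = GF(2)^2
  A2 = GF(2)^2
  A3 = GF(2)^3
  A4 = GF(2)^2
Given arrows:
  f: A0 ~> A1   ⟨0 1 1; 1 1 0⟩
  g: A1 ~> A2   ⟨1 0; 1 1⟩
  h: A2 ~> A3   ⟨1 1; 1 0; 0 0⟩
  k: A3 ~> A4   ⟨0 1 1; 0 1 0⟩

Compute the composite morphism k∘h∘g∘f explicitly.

  e0=(1,0,0) f~>(0,1) g~>(0,1) h~>(1,0,0) k~>(0,0)
  e1=(0,1,0) f~>(1,1) g~>(1,0) h~>(1,1,0) k~>(1,1)
  e2=(0,0,1) f~>(1,0) g~>(1,1) h~>(0,1,0) k~>(1,1)
composite: ⟨0 1 1; 0 1 1⟩

Answer: ⟨0 1 1; 0 1 1⟩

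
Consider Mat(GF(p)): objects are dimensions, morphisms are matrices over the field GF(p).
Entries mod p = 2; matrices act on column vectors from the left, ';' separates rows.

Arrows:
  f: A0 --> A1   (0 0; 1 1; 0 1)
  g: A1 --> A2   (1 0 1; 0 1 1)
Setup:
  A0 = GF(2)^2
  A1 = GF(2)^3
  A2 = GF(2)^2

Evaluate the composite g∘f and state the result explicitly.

  e0=[1,0] f-->[0,1,0] g-->[0,1]
  e1=[0,1] f-->[0,1,1] g-->[1,0]
⟦path⟧: (0 1; 1 0)

Answer: (0 1; 1 0)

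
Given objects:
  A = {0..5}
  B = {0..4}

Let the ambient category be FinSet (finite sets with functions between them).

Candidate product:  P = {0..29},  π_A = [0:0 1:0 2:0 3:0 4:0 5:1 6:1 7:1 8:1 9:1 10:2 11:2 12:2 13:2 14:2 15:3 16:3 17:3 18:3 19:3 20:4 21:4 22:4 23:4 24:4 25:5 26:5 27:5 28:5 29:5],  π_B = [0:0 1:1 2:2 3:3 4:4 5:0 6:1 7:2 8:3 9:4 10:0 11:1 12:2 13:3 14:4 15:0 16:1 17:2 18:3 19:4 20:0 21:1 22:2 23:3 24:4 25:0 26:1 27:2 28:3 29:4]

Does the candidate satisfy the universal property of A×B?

Answer: VALID PRODUCT

Derivation:
|A|·|B| = 6·5 = 30;  |P| = 30
Check the pairing map k ↦ (π_A(k), π_B(k)):
  0 : (0,0)
  1 : (0,1)
  2 : (0,2)
  3 : (0,3)
  4 : (0,4)
  5 : (1,0)
  6 : (1,1)
  7 : (1,2)
  8 : (1,3)
  9 : (1,4)
  10 : (2,0)
  11 : (2,1)
  12 : (2,2)
  13 : (2,3)
  14 : (2,4)
  15 : (3,0)
  16 : (3,1)
  17 : (3,2)
  18 : (3,3)
  19 : (3,4)
  20 : (4,0)
  21 : (4,1)
  22 : (4,2)
  23 : (4,3)
  24 : (4,4)
  25 : (5,0)
  26 : (5,1)
  27 : (5,2)
  28 : (5,3)
  29 : (5,4)
distinct pairs in image: 30 / 30 needed
  → bijection onto A×B; projections well-typed.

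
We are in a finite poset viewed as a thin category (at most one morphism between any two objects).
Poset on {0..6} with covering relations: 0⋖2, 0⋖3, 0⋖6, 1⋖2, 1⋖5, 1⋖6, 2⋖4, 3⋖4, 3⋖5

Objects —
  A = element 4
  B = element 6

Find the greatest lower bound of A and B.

{x : x≤A ∧ x≤B} = {0,1}  (A=4, B=6)
  maximal lower bounds 0 and 1 are incomparable: neither 0≤1 nor 1≤0
→ no greatest lower bound exists

Answer: NO MEET EXISTS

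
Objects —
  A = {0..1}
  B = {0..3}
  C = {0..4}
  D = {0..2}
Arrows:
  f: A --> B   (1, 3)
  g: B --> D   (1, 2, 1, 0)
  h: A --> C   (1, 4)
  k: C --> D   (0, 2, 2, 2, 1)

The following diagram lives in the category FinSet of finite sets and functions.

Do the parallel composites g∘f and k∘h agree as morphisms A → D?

Answer: DOES NOT COMMUTE

Derivation:
Along f;g (path 1):
  0 f-->1 g-->2
  1 f-->3 g-->0
  composite₁ = (2, 0)
Along h;k (path 2):
  0 h-->1 k-->2
  1 h-->4 k-->1
  composite₂ = (2, 1)
Equal? differ; not commutative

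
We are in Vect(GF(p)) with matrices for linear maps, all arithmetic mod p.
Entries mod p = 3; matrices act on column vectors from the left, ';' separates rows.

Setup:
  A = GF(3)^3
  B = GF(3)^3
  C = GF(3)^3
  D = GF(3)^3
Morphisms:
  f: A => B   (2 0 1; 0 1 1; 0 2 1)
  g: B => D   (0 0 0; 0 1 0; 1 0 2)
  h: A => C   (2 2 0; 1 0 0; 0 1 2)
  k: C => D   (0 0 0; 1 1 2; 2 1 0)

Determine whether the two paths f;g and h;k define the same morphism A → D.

Answer: COMMUTES

Derivation:
Path 1 = f;g:
  e0=⟨1,0,0⟩ f=>⟨2,0,0⟩ g=>⟨0,0,2⟩
  e1=⟨0,1,0⟩ f=>⟨0,1,2⟩ g=>⟨0,1,1⟩
  e2=⟨0,0,1⟩ f=>⟨1,1,1⟩ g=>⟨0,1,0⟩
  ⟦path⟧₁ = (0 0 0; 0 1 1; 2 1 0)
Path 2 = h;k:
  e0=⟨1,0,0⟩ h=>⟨2,1,0⟩ k=>⟨0,0,2⟩
  e1=⟨0,1,0⟩ h=>⟨2,0,1⟩ k=>⟨0,1,1⟩
  e2=⟨0,0,1⟩ h=>⟨0,0,2⟩ k=>⟨0,1,0⟩
  ⟦path⟧₂ = (0 0 0; 0 1 1; 2 1 0)
Equal? equal; square commutes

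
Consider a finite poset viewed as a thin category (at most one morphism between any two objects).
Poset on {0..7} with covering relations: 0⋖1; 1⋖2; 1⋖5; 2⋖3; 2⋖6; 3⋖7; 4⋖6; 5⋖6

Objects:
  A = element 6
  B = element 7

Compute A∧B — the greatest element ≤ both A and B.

Answer: A∧B = 2

Trace:
Common predecessors of 6,7: {0,1,2}
  0 <= 2
  1 <= 2
  2 <= 2
glb = 2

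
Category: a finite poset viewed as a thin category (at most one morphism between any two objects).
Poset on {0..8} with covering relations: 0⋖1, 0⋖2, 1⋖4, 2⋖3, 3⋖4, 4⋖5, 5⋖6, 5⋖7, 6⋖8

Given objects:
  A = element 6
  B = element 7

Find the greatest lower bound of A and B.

Answer: A∧B = 5

Trace:
Lower bounds of A=6 and B=7: {0,1,2,3,4,5}
  0 ⊑ 5
  1 ⊑ 5
  2 ⊑ 5
  3 ⊑ 5
  4 ⊑ 5
  5 ⊑ 5
glb = 5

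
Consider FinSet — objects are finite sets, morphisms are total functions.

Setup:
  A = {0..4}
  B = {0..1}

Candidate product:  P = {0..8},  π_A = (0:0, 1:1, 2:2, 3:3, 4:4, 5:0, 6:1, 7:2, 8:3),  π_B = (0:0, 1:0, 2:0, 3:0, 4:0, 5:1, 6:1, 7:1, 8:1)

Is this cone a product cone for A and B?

Answer: NOT A VALID PRODUCT — |P|=9 ≠ |A|·|B|=10

Work:
|A|·|B| = 5·2 = 10;  |P| = 9
  → cardinalities differ; no bijection possible.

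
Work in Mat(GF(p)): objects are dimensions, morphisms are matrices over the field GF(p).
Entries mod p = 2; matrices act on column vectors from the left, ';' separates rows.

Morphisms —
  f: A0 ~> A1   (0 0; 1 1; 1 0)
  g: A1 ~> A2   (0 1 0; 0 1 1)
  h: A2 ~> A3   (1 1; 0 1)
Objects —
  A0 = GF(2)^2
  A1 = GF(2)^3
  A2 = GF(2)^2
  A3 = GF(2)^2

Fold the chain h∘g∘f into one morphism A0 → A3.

Answer: (1 0; 0 1)

Work:
  e0=⟨1,0⟩ f~>⟨0,1,1⟩ g~>⟨1,0⟩ h~>⟨1,0⟩
  e1=⟨0,1⟩ f~>⟨0,1,0⟩ g~>⟨1,1⟩ h~>⟨0,1⟩
composite: (1 0; 0 1)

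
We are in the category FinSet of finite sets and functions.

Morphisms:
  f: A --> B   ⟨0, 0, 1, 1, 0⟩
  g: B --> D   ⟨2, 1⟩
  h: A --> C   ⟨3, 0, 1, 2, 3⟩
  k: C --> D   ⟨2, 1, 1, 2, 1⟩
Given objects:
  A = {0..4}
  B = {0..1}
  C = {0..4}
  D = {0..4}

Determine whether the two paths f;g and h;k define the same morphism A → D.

Answer: COMMUTES

Work:
Path 1 = f;g:
  0 f-->0 g-->2
  1 f-->0 g-->2
  2 f-->1 g-->1
  3 f-->1 g-->1
  4 f-->0 g-->2
  result₁ = ⟨2, 2, 1, 1, 2⟩
Path 2 = h;k:
  0 h-->3 k-->2
  1 h-->0 k-->2
  2 h-->1 k-->1
  3 h-->2 k-->1
  4 h-->3 k-->2
  result₂ = ⟨2, 2, 1, 1, 2⟩
Equal? YES — commutes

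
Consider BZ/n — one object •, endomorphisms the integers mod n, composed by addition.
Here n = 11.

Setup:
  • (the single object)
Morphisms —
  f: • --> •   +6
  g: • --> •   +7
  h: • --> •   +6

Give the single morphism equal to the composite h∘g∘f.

  0 +6≡6 +7≡2 +6≡8  (mod 11)
result: +8

Answer: +8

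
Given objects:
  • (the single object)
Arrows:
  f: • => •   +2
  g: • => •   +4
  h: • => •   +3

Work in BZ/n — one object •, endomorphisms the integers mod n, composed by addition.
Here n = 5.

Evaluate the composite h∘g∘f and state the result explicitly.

  0 +2≡2 +4≡1 +3≡4  (mod 5)
result: +4

Answer: +4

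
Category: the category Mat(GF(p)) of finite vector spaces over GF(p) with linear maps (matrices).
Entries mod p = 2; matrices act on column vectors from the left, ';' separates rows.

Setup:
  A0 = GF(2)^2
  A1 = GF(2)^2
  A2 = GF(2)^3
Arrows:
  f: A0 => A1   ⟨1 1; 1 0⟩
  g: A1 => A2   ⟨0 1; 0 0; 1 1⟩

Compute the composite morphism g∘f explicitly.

  e0=[1,0] f=>[1,1] g=>[1,0,0]
  e1=[0,1] f=>[1,0] g=>[0,0,1]
result: ⟨1 0; 0 0; 0 1⟩

Answer: ⟨1 0; 0 0; 0 1⟩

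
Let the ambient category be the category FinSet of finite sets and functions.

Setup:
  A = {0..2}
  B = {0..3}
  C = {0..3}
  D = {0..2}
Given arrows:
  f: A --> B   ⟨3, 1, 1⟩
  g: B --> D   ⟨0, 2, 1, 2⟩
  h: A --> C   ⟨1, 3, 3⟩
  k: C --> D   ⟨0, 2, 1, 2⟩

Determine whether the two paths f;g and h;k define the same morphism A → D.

Answer: COMMUTES

Work:
Path 1 = f;g:
  0 f-->3 g-->2
  1 f-->1 g-->2
  2 f-->1 g-->2
  ⟦path⟧₁ = ⟨2, 2, 2⟩
Path 2 = h;k:
  0 h-->1 k-->2
  1 h-->3 k-->2
  2 h-->3 k-->2
  ⟦path⟧₂ = ⟨2, 2, 2⟩
Equal? YES — commutes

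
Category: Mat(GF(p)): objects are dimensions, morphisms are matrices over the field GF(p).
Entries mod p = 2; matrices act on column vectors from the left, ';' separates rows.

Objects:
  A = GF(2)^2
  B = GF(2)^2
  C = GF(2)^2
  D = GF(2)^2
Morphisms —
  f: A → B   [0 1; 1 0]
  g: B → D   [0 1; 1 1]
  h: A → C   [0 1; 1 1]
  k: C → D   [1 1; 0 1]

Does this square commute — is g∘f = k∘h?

Path 1 = f;g:
  e0=⟨1,0⟩ f→⟨0,1⟩ g→⟨1,1⟩
  e1=⟨0,1⟩ f→⟨1,0⟩ g→⟨0,1⟩
  composite₁ = [1 0; 1 1]
Path 2 = h;k:
  e0=⟨1,0⟩ h→⟨0,1⟩ k→⟨1,1⟩
  e1=⟨0,1⟩ h→⟨1,1⟩ k→⟨0,1⟩
  composite₂ = [1 0; 1 1]
Equal? same morphism ✓

Answer: COMMUTES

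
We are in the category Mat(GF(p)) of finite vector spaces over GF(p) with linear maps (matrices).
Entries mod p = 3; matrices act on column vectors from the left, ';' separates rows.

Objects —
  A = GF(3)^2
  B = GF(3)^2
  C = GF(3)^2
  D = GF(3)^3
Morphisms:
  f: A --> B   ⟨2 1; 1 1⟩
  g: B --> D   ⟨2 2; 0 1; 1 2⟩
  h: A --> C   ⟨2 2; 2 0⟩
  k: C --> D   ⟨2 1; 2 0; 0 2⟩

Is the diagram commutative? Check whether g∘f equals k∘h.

Along f;g (path 1):
  e0=⟨1,0⟩ f-->⟨2,1⟩ g-->⟨0,1,1⟩
  e1=⟨0,1⟩ f-->⟨1,1⟩ g-->⟨1,1,0⟩
  composite₁ = ⟨0 1; 1 1; 1 0⟩
Along h;k (path 2):
  e0=⟨1,0⟩ h-->⟨2,2⟩ k-->⟨0,1,1⟩
  e1=⟨0,1⟩ h-->⟨2,0⟩ k-->⟨1,1,0⟩
  composite₂ = ⟨0 1; 1 1; 1 0⟩
Equal? equal; square commutes

Answer: COMMUTES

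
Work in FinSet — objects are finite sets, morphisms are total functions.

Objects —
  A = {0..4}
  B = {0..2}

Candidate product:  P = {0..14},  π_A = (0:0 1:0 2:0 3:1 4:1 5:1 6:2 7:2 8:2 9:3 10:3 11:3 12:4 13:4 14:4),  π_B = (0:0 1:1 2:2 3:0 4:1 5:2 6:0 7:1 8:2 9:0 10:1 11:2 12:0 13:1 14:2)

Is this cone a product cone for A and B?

|A|·|B| = 5·3 = 15;  |P| = 15
Check the pairing map k ↦ (π_A(k), π_B(k)):
  0 : (0,0)
  1 : (0,1)
  2 : (0,2)
  3 : (1,0)
  4 : (1,1)
  5 : (1,2)
  6 : (2,0)
  7 : (2,1)
  8 : (2,2)
  9 : (3,0)
  10 : (3,1)
  11 : (3,2)
  12 : (4,0)
  13 : (4,1)
  14 : (4,2)
distinct pairs in image: 15 / 15 needed
  → bijection onto A×B; projections well-typed.

Answer: VALID PRODUCT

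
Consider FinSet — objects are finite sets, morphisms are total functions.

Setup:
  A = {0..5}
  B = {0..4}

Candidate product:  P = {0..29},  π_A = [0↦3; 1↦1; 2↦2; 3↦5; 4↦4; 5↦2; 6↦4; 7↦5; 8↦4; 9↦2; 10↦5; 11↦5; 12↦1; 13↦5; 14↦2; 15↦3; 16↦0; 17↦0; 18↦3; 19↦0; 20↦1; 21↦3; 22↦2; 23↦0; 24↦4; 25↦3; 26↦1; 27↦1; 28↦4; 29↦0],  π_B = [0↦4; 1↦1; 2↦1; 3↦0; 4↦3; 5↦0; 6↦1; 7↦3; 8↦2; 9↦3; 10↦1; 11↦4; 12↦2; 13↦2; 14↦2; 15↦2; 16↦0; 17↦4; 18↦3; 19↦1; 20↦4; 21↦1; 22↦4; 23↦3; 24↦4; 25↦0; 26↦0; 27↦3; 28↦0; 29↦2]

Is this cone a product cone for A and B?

Answer: VALID PRODUCT

Trace:
|A|·|B| = 6·5 = 30;  |P| = 30
Check the pairing map k ↦ (π_A(k), π_B(k)):
  0 ↦ (3,4)
  1 ↦ (1,1)
  2 ↦ (2,1)
  3 ↦ (5,0)
  4 ↦ (4,3)
  5 ↦ (2,0)
  6 ↦ (4,1)
  7 ↦ (5,3)
  8 ↦ (4,2)
  9 ↦ (2,3)
  10 ↦ (5,1)
  11 ↦ (5,4)
  12 ↦ (1,2)
  13 ↦ (5,2)
  14 ↦ (2,2)
  15 ↦ (3,2)
  16 ↦ (0,0)
  17 ↦ (0,4)
  18 ↦ (3,3)
  19 ↦ (0,1)
  20 ↦ (1,4)
  21 ↦ (3,1)
  22 ↦ (2,4)
  23 ↦ (0,3)
  24 ↦ (4,4)
  25 ↦ (3,0)
  26 ↦ (1,0)
  27 ↦ (1,3)
  28 ↦ (4,0)
  29 ↦ (0,2)
distinct pairs in image: 30 / 30 needed
  → bijection onto A×B; projections well-typed.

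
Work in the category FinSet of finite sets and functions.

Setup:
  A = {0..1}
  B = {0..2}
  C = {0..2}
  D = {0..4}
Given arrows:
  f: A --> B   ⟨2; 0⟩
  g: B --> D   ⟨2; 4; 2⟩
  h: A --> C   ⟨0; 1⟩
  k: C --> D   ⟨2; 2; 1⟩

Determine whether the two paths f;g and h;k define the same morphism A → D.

1) trace f;g:
  0 f-->2 g-->2
  1 f-->0 g-->2
  result₁ = ⟨2; 2⟩
2) trace h;k:
  0 h-->0 k-->2
  1 h-->1 k-->2
  result₂ = ⟨2; 2⟩
Equal? same morphism ✓

Answer: COMMUTES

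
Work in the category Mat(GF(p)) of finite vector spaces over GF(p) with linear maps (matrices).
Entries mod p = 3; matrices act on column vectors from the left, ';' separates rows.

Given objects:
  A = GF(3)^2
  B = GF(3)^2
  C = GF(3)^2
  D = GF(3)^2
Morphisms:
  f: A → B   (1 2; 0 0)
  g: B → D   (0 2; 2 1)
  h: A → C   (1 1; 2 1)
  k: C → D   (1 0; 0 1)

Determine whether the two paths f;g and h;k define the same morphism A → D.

Answer: DOES NOT COMMUTE

Work:
Along f;g (path 1):
  e0=⟨1,0⟩ f→⟨1,0⟩ g→⟨0,2⟩
  e1=⟨0,1⟩ f→⟨2,0⟩ g→⟨0,1⟩
  result₁ = (0 0; 2 1)
Along h;k (path 2):
  e0=⟨1,0⟩ h→⟨1,2⟩ k→⟨1,2⟩
  e1=⟨0,1⟩ h→⟨1,1⟩ k→⟨1,1⟩
  result₂ = (1 1; 2 1)
Equal? NO — does not commute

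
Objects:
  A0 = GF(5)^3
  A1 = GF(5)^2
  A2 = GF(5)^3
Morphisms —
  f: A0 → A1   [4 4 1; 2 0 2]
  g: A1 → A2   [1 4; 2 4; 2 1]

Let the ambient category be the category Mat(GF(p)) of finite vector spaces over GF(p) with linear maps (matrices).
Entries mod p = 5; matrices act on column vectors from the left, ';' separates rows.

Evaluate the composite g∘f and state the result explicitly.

  e0=(1,0,0) f→(4,2) g→(2,1,0)
  e1=(0,1,0) f→(4,0) g→(4,3,3)
  e2=(0,0,1) f→(1,2) g→(4,0,4)
composite: [2 4 4; 1 3 0; 0 3 4]

Answer: [2 4 4; 1 3 0; 0 3 4]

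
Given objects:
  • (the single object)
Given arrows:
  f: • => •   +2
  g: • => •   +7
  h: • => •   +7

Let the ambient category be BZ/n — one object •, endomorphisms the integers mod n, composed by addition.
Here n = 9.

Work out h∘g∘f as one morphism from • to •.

Answer: +7

Work:
  0 +2≡2 +7≡0 +7≡7  (mod 9)
⟦path⟧: +7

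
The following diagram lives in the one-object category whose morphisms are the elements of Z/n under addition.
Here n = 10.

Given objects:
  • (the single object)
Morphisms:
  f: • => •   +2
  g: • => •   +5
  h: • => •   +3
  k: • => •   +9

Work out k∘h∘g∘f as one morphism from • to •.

  0 +2≡2 +5≡7 +3≡0 +9≡9  (mod 10)
composite: +9

Answer: +9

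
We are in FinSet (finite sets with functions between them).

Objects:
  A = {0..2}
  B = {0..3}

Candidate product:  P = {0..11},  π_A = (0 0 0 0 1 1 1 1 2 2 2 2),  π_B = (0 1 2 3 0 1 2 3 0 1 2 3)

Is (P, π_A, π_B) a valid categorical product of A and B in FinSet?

Answer: VALID PRODUCT

Trace:
|A|·|B| = 3·4 = 12;  |P| = 12
Check the pairing map k ↦ (π_A(k), π_B(k)):
  0 ↦ (0,0)
  1 ↦ (0,1)
  2 ↦ (0,2)
  3 ↦ (0,3)
  4 ↦ (1,0)
  5 ↦ (1,1)
  6 ↦ (1,2)
  7 ↦ (1,3)
  8 ↦ (2,0)
  9 ↦ (2,1)
  10 ↦ (2,2)
  11 ↦ (2,3)
distinct pairs in image: 12 / 12 needed
  → bijection onto A×B; projections well-typed.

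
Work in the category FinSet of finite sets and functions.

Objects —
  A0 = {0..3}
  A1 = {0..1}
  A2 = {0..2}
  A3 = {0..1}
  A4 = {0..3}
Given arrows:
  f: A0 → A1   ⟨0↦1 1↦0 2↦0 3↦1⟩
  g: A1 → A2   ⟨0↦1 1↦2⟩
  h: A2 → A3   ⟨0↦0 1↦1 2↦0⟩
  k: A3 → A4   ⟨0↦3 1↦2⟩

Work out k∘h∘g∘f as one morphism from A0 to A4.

  0 f→1 g→2 h→0 k→3
  1 f→0 g→1 h→1 k→2
  2 f→0 g→1 h→1 k→2
  3 f→1 g→2 h→0 k→3
result: ⟨0↦3 1↦2 2↦2 3↦3⟩

Answer: ⟨0↦3 1↦2 2↦2 3↦3⟩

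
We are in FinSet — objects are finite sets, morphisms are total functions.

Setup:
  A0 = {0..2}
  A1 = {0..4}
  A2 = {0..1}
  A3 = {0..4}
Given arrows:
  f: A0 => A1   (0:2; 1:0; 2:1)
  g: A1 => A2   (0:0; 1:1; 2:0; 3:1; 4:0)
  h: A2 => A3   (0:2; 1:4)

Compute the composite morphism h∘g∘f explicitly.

  0 f=>2 g=>0 h=>2
  1 f=>0 g=>0 h=>2
  2 f=>1 g=>1 h=>4
result: (0:2; 1:2; 2:4)

Answer: (0:2; 1:2; 2:4)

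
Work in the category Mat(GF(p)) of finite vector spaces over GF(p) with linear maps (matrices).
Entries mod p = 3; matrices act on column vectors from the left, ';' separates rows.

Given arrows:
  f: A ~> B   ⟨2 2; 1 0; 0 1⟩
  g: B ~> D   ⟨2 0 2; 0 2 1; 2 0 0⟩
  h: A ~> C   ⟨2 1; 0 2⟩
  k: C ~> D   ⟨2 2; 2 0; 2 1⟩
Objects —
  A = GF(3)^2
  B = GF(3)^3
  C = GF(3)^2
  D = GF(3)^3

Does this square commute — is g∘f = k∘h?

Path 1 = f;g:
  e0=(1,0) f~>(2,1,0) g~>(1,2,1)
  e1=(0,1) f~>(2,0,1) g~>(0,1,1)
  composite₁ = ⟨1 0; 2 1; 1 1⟩
Path 2 = h;k:
  e0=(1,0) h~>(2,0) k~>(1,1,1)
  e1=(0,1) h~>(1,2) k~>(0,2,1)
  composite₂ = ⟨1 0; 1 2; 1 1⟩
Equal? NO — does not commute

Answer: DOES NOT COMMUTE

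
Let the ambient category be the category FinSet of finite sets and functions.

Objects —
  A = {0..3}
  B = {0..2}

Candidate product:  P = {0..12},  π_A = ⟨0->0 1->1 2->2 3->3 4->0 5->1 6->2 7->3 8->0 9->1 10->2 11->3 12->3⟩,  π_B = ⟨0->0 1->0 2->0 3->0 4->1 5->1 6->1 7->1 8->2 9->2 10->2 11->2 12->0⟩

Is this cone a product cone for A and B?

|A|·|B| = 4·3 = 12;  |P| = 13
  → cardinalities differ; no bijection possible.

Answer: NOT A VALID PRODUCT — |P|=13 ≠ |A|·|B|=12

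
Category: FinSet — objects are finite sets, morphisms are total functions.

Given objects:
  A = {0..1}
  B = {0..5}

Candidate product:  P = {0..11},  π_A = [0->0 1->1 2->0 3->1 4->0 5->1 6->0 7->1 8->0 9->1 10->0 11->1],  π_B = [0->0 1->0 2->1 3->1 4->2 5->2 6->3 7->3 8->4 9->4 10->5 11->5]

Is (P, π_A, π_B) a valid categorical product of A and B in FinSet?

Answer: VALID PRODUCT

Trace:
|A|·|B| = 2·6 = 12;  |P| = 12
Check the pairing map k ↦ (π_A(k), π_B(k)):
  0 -> (0,0)
  1 -> (1,0)
  2 -> (0,1)
  3 -> (1,1)
  4 -> (0,2)
  5 -> (1,2)
  6 -> (0,3)
  7 -> (1,3)
  8 -> (0,4)
  9 -> (1,4)
  10 -> (0,5)
  11 -> (1,5)
distinct pairs in image: 12 / 12 needed
  → bijection onto A×B; projections well-typed.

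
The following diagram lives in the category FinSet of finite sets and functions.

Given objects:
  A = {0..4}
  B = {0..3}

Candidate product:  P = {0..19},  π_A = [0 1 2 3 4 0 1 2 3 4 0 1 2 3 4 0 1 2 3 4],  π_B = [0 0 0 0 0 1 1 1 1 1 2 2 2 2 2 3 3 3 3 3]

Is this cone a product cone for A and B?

|A|·|B| = 5·4 = 20;  |P| = 20
Check the pairing map k ↦ (π_A(k), π_B(k)):
  0 ↦ (0,0)
  1 ↦ (1,0)
  2 ↦ (2,0)
  3 ↦ (3,0)
  4 ↦ (4,0)
  5 ↦ (0,1)
  6 ↦ (1,1)
  7 ↦ (2,1)
  8 ↦ (3,1)
  9 ↦ (4,1)
  10 ↦ (0,2)
  11 ↦ (1,2)
  12 ↦ (2,2)
  13 ↦ (3,2)
  14 ↦ (4,2)
  15 ↦ (0,3)
  16 ↦ (1,3)
  17 ↦ (2,3)
  18 ↦ (3,3)
  19 ↦ (4,3)
distinct pairs in image: 20 / 20 needed
  → bijection onto A×B; projections well-typed.

Answer: VALID PRODUCT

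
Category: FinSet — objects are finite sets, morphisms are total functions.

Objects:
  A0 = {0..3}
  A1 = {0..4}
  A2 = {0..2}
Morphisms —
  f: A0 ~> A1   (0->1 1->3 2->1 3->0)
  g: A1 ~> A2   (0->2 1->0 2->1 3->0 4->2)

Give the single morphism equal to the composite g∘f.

  0 f~>1 g~>0
  1 f~>3 g~>0
  2 f~>1 g~>0
  3 f~>0 g~>2
⟦path⟧: (0->0 1->0 2->0 3->2)

Answer: (0->0 1->0 2->0 3->2)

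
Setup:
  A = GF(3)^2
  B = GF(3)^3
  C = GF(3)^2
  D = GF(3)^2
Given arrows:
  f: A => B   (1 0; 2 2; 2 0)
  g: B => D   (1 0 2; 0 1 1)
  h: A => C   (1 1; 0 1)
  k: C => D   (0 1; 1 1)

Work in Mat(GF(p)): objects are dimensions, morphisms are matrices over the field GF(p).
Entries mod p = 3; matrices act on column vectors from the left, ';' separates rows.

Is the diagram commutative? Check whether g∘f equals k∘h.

Answer: DOES NOT COMMUTE

Work:
Path 1 = f;g:
  e0=[1,0] f=>[1,2,2] g=>[2,1]
  e1=[0,1] f=>[0,2,0] g=>[0,2]
  ⟦path⟧₁ = (2 0; 1 2)
Path 2 = h;k:
  e0=[1,0] h=>[1,0] k=>[0,1]
  e1=[0,1] h=>[1,1] k=>[1,2]
  ⟦path⟧₂ = (0 1; 1 2)
Equal? differ; not commutative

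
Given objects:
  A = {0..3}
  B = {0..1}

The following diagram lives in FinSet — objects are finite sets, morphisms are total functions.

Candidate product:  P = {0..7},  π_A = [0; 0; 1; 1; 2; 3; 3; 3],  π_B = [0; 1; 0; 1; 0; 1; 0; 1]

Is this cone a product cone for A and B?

Answer: NOT A VALID PRODUCT — duplicate pair at indices 7,5

Work:
|A|·|B| = 4·2 = 8;  |P| = 8
Check the pairing map k ↦ (π_A(k), π_B(k)):
  0 ↦ (0,0)
  1 ↦ (0,1)
  2 ↦ (1,0)
  3 ↦ (1,1)
  4 ↦ (2,0)
  5 ↦ (3,1)
  6 ↦ (3,0)
  7 ↦ (3,1)  ✗ repeats pair of k=5
distinct pairs in image: 7 / 8 needed
  → (3,1) hit at k=5 and k=7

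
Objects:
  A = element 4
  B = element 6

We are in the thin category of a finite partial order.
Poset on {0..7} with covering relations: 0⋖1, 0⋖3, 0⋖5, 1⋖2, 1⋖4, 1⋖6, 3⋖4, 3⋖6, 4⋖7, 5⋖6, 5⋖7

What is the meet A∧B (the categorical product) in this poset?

Answer: NO MEET EXISTS

Trace:
Lower bounds of A=4 and B=6: {0,1,3}
  maximal lower bounds 1 and 3 are incomparable: neither 1<=3 nor 3<=1
→ no greatest lower bound exists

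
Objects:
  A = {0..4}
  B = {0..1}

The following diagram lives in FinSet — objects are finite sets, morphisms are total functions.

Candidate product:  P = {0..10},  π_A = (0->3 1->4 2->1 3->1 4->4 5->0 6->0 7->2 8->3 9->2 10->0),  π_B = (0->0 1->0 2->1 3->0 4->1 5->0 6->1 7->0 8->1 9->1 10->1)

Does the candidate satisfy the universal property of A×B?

Answer: NOT A VALID PRODUCT — |P|=11 ≠ |A|·|B|=10

Work:
|A|·|B| = 5·2 = 10;  |P| = 11
  → cardinalities differ; no bijection possible.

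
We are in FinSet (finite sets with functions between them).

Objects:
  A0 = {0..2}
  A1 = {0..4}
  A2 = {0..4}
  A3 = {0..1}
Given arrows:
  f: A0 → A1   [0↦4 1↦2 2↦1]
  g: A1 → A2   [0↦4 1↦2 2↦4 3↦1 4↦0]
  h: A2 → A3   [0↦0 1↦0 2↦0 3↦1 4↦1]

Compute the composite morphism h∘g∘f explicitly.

Answer: [0↦0 1↦1 2↦0]

Work:
  0 f→4 g→0 h→0
  1 f→2 g→4 h→1
  2 f→1 g→2 h→0
⟦path⟧: [0↦0 1↦1 2↦0]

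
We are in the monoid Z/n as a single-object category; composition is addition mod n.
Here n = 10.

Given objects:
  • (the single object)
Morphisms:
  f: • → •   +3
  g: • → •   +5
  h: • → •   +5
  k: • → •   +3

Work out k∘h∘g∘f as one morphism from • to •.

  0 +3≡3 +5≡8 +5≡3 +3≡6  (mod 10)
⟦path⟧: +6

Answer: +6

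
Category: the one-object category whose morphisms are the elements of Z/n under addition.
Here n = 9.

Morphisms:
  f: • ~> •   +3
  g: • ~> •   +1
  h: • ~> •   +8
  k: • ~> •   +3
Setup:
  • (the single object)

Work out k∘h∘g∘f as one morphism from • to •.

  0 +3≡3 +1≡4 +8≡3 +3≡6  (mod 9)
composite: +6

Answer: +6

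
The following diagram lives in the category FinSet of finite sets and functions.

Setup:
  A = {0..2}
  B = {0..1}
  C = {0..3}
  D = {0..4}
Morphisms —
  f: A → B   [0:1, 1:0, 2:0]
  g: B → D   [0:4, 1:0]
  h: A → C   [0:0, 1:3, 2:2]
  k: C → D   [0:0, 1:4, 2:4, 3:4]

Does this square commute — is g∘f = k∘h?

Along f;g (path 1):
  0 f→1 g→0
  1 f→0 g→4
  2 f→0 g→4
  ⟦path⟧₁ = [0:0, 1:4, 2:4]
Along h;k (path 2):
  0 h→0 k→0
  1 h→3 k→4
  2 h→2 k→4
  ⟦path⟧₂ = [0:0, 1:4, 2:4]
Equal? YES — commutes

Answer: COMMUTES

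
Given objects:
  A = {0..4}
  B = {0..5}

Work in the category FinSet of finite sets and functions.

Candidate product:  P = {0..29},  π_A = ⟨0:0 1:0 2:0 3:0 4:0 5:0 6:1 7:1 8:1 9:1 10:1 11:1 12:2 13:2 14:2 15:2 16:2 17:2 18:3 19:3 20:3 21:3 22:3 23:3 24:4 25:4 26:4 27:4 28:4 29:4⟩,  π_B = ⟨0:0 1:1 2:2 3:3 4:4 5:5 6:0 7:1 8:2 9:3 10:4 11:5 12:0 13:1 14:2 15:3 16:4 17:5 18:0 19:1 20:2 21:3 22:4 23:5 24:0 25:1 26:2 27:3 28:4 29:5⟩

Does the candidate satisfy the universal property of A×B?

Answer: VALID PRODUCT

Trace:
|A|·|B| = 5·6 = 30;  |P| = 30
Check the pairing map k ↦ (π_A(k), π_B(k)):
  0 : (0,0)
  1 : (0,1)
  2 : (0,2)
  3 : (0,3)
  4 : (0,4)
  5 : (0,5)
  6 : (1,0)
  7 : (1,1)
  8 : (1,2)
  9 : (1,3)
  10 : (1,4)
  11 : (1,5)
  12 : (2,0)
  13 : (2,1)
  14 : (2,2)
  15 : (2,3)
  16 : (2,4)
  17 : (2,5)
  18 : (3,0)
  19 : (3,1)
  20 : (3,2)
  21 : (3,3)
  22 : (3,4)
  23 : (3,5)
  24 : (4,0)
  25 : (4,1)
  26 : (4,2)
  27 : (4,3)
  28 : (4,4)
  29 : (4,5)
distinct pairs in image: 30 / 30 needed
  → bijection onto A×B; projections well-typed.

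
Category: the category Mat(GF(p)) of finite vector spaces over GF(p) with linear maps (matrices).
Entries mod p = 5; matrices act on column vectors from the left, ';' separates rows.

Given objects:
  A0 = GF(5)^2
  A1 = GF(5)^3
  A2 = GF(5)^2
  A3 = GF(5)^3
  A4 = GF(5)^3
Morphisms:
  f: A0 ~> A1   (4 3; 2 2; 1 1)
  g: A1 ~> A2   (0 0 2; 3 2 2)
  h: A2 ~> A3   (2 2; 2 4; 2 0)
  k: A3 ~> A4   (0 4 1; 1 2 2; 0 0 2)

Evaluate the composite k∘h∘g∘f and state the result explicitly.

Answer: (3 0; 0 0; 3 3)

Derivation:
  e0=[1,0] f~>[4,2,1] g~>[2,3] h~>[0,1,4] k~>[3,0,3]
  e1=[0,1] f~>[3,2,1] g~>[2,0] h~>[4,4,4] k~>[0,0,3]
result: (3 0; 0 0; 3 3)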